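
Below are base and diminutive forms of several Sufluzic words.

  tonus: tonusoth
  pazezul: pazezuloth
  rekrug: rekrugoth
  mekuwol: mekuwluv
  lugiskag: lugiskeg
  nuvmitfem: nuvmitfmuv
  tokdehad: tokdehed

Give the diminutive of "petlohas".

petlohes

rekrug and lugiskag both end in -g yet inflect differently (rekrugoth, lugiskeg), so the final letter is not what conditions the rule; the last vowel is.
"petlohas" has last vowel 'a'. The stems whose last vowel is 'a' (lugiskag → lugiskeg, tokdehad → tokdehed) change the last vowel to 'e'.
So petlohas → petlohes.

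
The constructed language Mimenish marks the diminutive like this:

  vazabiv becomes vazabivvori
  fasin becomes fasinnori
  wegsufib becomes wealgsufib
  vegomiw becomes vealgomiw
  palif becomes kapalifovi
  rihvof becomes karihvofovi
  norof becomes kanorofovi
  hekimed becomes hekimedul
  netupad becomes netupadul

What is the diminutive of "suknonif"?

"suknonif" ends in -f. The stems ending in -f (palif → kapalifovi, rihvof → karihvofovi, norof → kanorofovi) add ka- … -ovi around the stem.
So suknonif → kasuknonifovi.

kasuknonifovi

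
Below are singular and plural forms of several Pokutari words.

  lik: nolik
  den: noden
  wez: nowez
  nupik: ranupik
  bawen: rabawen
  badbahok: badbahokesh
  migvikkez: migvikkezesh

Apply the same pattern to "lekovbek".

lekovbekesh

lik and nupik both end in -k yet inflect differently (nolik, ranupik), so the final letter is not what conditions the rule; the number of vowels is.
"lekovbek" has 3 vowels. The stems with 3 vowels (badbahok → badbahokesh, migvikkez → migvikkezesh) add -esh.
So lekovbek → lekovbekesh.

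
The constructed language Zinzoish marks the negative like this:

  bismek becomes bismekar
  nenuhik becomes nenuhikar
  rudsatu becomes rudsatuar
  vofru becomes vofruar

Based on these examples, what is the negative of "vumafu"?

vumafuar

Every pair shown (bismek → bismekar, nenuhik → nenuhikar, rudsatu → rudsatuar, …) follows the same rule: add -ar.
So vumafu → vumafuar.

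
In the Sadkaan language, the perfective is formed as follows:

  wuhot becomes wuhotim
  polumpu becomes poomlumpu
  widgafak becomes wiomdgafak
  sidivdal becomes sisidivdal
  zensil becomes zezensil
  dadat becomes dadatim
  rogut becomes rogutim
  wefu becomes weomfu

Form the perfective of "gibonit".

"gibonit" ends in -t. The stems ending in -t (wuhot → wuhotim, rogut → rogutim, dadat → dadatim) add -im.
So gibonit → gibonitim.

gibonitim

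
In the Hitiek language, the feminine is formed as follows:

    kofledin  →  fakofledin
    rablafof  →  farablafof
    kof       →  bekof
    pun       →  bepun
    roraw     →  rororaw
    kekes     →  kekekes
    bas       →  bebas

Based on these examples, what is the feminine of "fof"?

befof

"fof" has 1 vowel. The stems with 1 vowel (kof → bekof, pun → bepun, bas → bebas) add the prefix be-.
The other patterns: stems with 2 vowels repeat the first consonant+vowel as a prefix; stems with 3 vowels add the prefix fa-.
So fof → befof.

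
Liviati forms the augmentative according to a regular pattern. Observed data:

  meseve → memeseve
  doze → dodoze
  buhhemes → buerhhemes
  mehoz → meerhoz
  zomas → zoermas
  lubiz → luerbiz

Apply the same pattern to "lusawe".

lulusawe

meseve and buhhemes both have last vowel 'e' yet inflect differently (memeseve, buerhhemes), so the last vowel is not what conditions the rule; whether the stem ends in a vowel or a consonant is.
"lusawe" ends in a vowel. The stems ending in a vowel (meseve → memeseve, doze → dodoze) repeat the first consonant+vowel as a prefix.
The other pattern: stems ending in a consonant insert -er- after the first vowel.
So lusawe → lulusawe.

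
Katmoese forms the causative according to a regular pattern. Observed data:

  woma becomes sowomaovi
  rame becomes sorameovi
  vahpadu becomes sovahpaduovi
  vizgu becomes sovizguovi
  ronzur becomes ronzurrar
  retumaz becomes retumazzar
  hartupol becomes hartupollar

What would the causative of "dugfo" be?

vahpadu and ronzur both have last vowel 'u' yet inflect differently (sovahpaduovi, ronzurrar), so the last vowel is not what conditions the rule; whether the stem ends in a vowel or a consonant is.
"dugfo" ends in a vowel. The stems ending in a vowel (woma → sowomaovi, rame → sorameovi, vahpadu → sovahpaduovi) add so- … -ovi around the stem.
The other pattern: stems ending in a consonant double the final consonant and add -ar.
So dugfo → sodugfoovi.

sodugfoovi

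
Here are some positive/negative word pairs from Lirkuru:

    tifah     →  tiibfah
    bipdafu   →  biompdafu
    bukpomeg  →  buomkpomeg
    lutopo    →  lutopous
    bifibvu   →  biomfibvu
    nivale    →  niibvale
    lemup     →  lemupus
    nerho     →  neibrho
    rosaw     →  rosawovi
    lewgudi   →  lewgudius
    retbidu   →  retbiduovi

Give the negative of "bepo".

retbidu and bipdafu both end in -u yet inflect differently (retbiduovi, biompdafu), so the final letter is not what conditions the rule; the first letter is.
"bepo" begins with b-. The stems beginning with b- (bipdafu → biompdafu, bifibvu → biomfibvu, bukpomeg → buomkpomeg) insert -om- after the first vowel.
So bepo → beompo.

beompo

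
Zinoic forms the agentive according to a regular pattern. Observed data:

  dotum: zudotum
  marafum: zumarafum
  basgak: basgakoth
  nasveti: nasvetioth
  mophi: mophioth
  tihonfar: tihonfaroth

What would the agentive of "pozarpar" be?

pozarparoth

marafum and mophi both begin with m- yet inflect differently (zumarafum, mophioth), so the first letter is not what conditions the rule; the final letter is.
"pozarpar" ends in -r. The one such stem in the data (tihonfar → tihonfaroth) adds -oth, so the same rule applies.
The other pattern: stems ending in -m add the prefix zu-.
So pozarpar → pozarparoth.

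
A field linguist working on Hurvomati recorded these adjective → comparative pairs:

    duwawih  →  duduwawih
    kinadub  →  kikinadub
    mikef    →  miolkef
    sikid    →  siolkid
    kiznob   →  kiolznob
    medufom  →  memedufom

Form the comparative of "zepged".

zeolpged

kiznob and kinadub both end in -b yet inflect differently (kiolznob, kikinadub), so the final letter is not what conditions the rule; the number of vowels is.
"zepged" has 2 vowels. The stems with 2 vowels (kiznob → kiolznob, sikid → siolkid, mikef → miolkef) insert -ol- after the first vowel.
The other pattern: stems with 3 vowels repeat the first consonant+vowel as a prefix.
So zepged → zeolpged.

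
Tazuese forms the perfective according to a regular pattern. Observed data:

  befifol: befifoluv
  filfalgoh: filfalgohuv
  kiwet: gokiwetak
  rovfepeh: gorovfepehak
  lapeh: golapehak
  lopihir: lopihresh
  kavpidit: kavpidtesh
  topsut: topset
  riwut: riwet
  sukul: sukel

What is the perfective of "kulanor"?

kulanoruv

"kulanor" has last vowel 'o'. The stems whose last vowel is 'o' (befifol → befifoluv, filfalgoh → filfalgohuv) add -uv.
So kulanor → kulanoruv.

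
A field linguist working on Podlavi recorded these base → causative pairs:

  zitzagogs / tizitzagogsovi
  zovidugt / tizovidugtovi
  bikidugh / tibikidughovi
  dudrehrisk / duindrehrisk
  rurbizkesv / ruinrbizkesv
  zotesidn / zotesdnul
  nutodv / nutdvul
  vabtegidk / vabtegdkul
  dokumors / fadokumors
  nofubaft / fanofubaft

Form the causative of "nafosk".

"nafosk" has second-to-last letter 's'. The stems whose second-to-last letter is 's' (dudrehrisk → duindrehrisk, rurbizkesv → ruinrbizkesv) insert -in- after the first vowel.
The other patterns: stems whose second-to-last letter is 'g' add ti- … -ovi around the stem; stems whose second-to-last letter is 'd' delete the last vowel and add -ul; stems whose second-to-last letter is 'f' or 'r' add the prefix fa-.
So nafosk → nainfosk.

nainfosk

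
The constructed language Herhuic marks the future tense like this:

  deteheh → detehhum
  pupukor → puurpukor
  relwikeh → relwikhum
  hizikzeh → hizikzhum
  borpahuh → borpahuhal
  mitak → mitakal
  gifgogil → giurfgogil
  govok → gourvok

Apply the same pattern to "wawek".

govok and mitak both end in -k yet inflect differently (gourvok, mitakal), so the final letter is not what conditions the rule; the last vowel is.
"wawek" has last vowel 'e'. The stems whose last vowel is 'e' (relwikeh → relwikhum, deteheh → detehhum, hizikzeh → hizikzhum) delete the last vowel and add -um.
The other patterns: stems whose last vowel is 'i' or 'o' insert -ur- after the first vowel; stems whose last vowel is 'a' or 'u' add -al.
So wawek → wawkum.

wawkum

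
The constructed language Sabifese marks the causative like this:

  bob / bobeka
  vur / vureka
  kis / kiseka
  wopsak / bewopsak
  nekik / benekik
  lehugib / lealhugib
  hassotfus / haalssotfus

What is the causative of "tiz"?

tizeka

bob and lehugib both end in -b yet inflect differently (bobeka, lealhugib), so the final letter is not what conditions the rule; the number of vowels is.
"tiz" has 1 vowel. The stems with 1 vowel (bob → bobeka, vur → vureka, kis → kiseka) add -eka.
The other patterns: stems with 2 vowels add the prefix be-; stems with 3 vowels insert -al- after the first vowel.
So tiz → tizeka.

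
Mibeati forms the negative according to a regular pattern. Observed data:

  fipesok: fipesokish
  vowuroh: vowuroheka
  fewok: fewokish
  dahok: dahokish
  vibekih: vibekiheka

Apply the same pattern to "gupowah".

gupowaheka

vowuroh and dahok both have last vowel 'o' yet inflect differently (vowuroheka, dahokish), so the last vowel is not what conditions the rule; the final letter is.
"gupowah" ends in -h. The stems ending in -h (vibekih → vibekiheka, vowuroh → vowuroheka) add -eka.
The other pattern: stems ending in -k add -ish.
So gupowah → gupowaheka.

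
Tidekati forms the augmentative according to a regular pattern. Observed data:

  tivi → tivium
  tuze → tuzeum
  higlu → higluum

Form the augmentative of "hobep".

hobepum

Every pair shown (tivi → tivium, tuze → tuzeum, higlu → higluum) follows the same rule: add -um.
So hobep → hobepum.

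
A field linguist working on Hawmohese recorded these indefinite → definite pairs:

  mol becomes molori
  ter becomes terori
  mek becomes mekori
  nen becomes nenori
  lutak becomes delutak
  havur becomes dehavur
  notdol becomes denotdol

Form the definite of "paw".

pawori

mek and lutak both end in -k yet inflect differently (mekori, delutak), so the final letter is not what conditions the rule; the number of vowels is.
"paw" has 1 vowel. The stems with 1 vowel (mol → molori, ter → terori, mek → mekori) add -ori.
The other pattern: stems with 2 vowels add the prefix de-.
So paw → pawori.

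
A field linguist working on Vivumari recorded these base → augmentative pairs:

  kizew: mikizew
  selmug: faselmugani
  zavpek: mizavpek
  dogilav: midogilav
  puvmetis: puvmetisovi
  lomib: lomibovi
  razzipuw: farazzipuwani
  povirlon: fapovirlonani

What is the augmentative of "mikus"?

famikusani

kizew and razzipuw both end in -w yet inflect differently (mikizew, farazzipuwani), so the final letter is not what conditions the rule; the last vowel is.
"mikus" has last vowel 'u'. The stems whose last vowel is 'u' (razzipuw → farazzipuwani, selmug → faselmugani) add fa- … -ani around the stem.
The other patterns: stems whose last vowel is 'i' add -ovi; stems whose last vowel is 'a' or 'e' add the prefix mi-.
So mikus → famikusani.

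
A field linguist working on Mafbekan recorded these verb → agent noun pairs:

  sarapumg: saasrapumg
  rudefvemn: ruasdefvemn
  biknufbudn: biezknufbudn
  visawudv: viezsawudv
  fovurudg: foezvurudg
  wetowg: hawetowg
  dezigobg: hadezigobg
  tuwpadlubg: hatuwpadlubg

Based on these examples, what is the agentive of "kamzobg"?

hakamzobg

rudefvemn and biknufbudn both end in -n yet inflect differently (ruasdefvemn, biezknufbudn), so the final letter is not what conditions the rule; the second-to-last letter is.
"kamzobg" has second-to-last letter 'b'. The stems whose second-to-last letter is 'b' (dezigobg → hadezigobg, tuwpadlubg → hatuwpadlubg) add the prefix ha-.
So kamzobg → hakamzobg.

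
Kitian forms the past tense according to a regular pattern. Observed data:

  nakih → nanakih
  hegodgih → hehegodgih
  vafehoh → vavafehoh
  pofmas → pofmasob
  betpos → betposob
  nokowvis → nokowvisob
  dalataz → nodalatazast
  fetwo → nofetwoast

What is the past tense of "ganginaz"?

"ganginaz" ends in -z. The one such stem in the data (dalataz → nodalatazast) adds no- … -ast around the stem, so the same rule applies.
So ganginaz → noganginazast.

noganginazast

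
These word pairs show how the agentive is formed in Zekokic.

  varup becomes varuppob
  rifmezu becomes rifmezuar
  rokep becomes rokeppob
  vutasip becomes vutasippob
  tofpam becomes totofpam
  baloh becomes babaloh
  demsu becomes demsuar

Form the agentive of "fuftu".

fuftuar

rifmezu and varup both have last vowel 'u' yet inflect differently (rifmezuar, varuppob), so the last vowel is not what conditions the rule; the final letter is.
"fuftu" ends in -u. The stems ending in -u (rifmezu → rifmezuar, demsu → demsuar) add -ar.
So fuftu → fuftuar.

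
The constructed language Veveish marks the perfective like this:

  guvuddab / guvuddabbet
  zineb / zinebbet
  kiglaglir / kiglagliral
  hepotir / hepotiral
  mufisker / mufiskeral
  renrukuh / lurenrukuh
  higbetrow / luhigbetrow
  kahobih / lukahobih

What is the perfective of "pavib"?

"pavib" ends in -b. The stems ending in -b (guvuddab → guvuddabbet, zineb → zinebbet) double the final consonant and add -et.
The other patterns: stems ending in -r add -al; stems ending in -h or -w add the prefix lu-.
So pavib → pavibbet.

pavibbet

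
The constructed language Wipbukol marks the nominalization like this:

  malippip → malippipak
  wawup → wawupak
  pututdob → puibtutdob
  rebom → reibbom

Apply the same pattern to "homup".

homupak

malippip and pututdob both have 3 vowels yet inflect differently (malippipak, puibtutdob), so the number of vowels is not what conditions the rule; the final letter is.
"homup" ends in -p. The stems ending in -p (malippip → malippipak, wawup → wawupak) add -ak.
The other pattern: stems ending in -b or -m insert -ib- after the first vowel.
So homup → homupak.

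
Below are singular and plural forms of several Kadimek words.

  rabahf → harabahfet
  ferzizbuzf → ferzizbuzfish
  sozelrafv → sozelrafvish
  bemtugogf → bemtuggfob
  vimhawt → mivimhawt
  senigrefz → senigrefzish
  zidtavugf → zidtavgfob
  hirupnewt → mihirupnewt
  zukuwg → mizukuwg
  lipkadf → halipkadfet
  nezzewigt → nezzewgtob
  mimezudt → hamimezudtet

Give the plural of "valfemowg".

ferzizbuzf and zidtavugf both end in -f yet inflect differently (ferzizbuzfish, zidtavgfob), so the final letter is not what conditions the rule; the second-to-last letter is.
"valfemowg" has second-to-last letter 'w'. The stems whose second-to-last letter is 'w' (vimhawt → mivimhawt, hirupnewt → mihirupnewt, zukuwg → mizukuwg) add the prefix mi-.
The other patterns: stems whose second-to-last letter is 'f' or 'z' add -ish; stems whose second-to-last letter is 'g' delete the last vowel and add -ob; stems whose second-to-last letter is 'd' or 'h' add ha- … -et around the stem.
So valfemowg → mivalfemowg.

mivalfemowg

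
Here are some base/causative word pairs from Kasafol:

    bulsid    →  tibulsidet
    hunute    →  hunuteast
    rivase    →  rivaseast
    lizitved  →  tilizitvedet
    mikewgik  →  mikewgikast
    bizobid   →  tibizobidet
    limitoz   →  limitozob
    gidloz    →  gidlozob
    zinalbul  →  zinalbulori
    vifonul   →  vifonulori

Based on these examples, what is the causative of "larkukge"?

larkukgeast

"larkukge" ends in -e. The stems ending in -e (hunute → hunuteast, rivase → rivaseast) add -ast.
The other patterns: stems ending in -d add ti- … -et around the stem; stems ending in -z add -ob; stems ending in -l add -ori.
So larkukge → larkukgeast.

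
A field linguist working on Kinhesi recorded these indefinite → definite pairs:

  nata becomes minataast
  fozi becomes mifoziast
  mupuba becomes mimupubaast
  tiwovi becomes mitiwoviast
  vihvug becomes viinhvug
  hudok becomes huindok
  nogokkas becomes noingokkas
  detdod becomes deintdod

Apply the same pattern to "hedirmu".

mihedirmuast

nata and nogokkas both have last vowel 'a' yet inflect differently (minataast, noingokkas), so the last vowel is not what conditions the rule; whether the stem ends in a vowel or a consonant is.
"hedirmu" ends in a vowel. The stems ending in a vowel (nata → minataast, fozi → mifoziast, mupuba → mimupubaast) add mi- … -ast around the stem.
So hedirmu → mihedirmuast.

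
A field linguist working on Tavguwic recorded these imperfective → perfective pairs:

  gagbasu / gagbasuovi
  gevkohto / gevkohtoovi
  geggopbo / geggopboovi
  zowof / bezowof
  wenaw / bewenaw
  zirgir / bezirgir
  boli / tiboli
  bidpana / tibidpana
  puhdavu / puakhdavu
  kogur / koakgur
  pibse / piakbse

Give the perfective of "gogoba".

gogobaovi

"gogoba" begins with g-. The stems beginning with g- (gagbasu → gagbasuovi, gevkohto → gevkohtoovi, geggopbo → geggopboovi) add -ovi.
So gogoba → gogobaovi.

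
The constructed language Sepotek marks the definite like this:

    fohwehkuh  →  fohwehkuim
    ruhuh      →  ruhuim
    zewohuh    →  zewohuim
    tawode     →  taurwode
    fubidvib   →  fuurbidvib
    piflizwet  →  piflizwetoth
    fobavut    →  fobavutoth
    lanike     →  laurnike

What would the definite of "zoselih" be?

zoseliim

"zoselih" ends in -h. The stems ending in -h (ruhuh → ruhuim, zewohuh → zewohuim, fohwehkuh → fohwehkuim) drop the final letter and add -im.
The other patterns: stems ending in -t add -oth; stems ending in -b or -e insert -ur- after the first vowel.
So zoselih → zoseliim.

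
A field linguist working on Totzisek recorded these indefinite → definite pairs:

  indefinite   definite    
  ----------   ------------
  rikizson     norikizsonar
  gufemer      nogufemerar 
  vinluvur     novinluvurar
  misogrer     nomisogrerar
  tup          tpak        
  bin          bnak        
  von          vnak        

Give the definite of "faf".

rikizson and bin both end in -n yet inflect differently (norikizsonar, bnak), so the final letter is not what conditions the rule; the number of vowels is.
"faf" has 1 vowel. The stems with 1 vowel (tup → tpak, bin → bnak, von → vnak) delete the last vowel and add -ak.
So faf → ffak.

ffak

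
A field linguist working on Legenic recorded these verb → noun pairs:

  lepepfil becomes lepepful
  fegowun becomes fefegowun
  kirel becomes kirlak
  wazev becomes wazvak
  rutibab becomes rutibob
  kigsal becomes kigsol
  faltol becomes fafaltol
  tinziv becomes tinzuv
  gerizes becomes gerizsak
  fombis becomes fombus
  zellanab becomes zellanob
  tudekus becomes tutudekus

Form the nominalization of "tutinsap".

tutinsop

"tutinsap" has last vowel 'a'. The stems whose last vowel is 'a' (rutibab → rutibob, kigsal → kigsol, zellanab → zellanob) change the last vowel to 'o'.
The other patterns: stems whose last vowel is 'e' delete the last vowel and add -ak; stems whose last vowel is 'o' or 'u' repeat the first consonant+vowel as a prefix; stems whose last vowel is 'i' change the last vowel to 'u'.
So tutinsap → tutinsop.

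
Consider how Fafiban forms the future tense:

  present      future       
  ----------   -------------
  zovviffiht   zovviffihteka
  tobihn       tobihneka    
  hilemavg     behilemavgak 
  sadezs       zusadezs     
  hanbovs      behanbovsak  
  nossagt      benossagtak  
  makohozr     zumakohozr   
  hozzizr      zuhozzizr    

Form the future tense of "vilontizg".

zuvilontizg

"vilontizg" has second-to-last letter 'z'. The stems whose second-to-last letter is 'z' (makohozr → zumakohozr, sadezs → zusadezs, hozzizr → zuhozzizr) add the prefix zu-.
The other patterns: stems whose second-to-last letter is 'h' add -eka; stems whose second-to-last letter is 'g' or 'v' add be- … -ak around the stem.
So vilontizg → zuvilontizg.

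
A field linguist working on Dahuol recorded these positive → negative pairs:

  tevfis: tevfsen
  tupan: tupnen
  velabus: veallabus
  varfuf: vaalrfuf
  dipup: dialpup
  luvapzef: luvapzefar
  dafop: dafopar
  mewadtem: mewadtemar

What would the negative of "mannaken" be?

mannakenar

tevfis and velabus both end in -s yet inflect differently (tevfsen, veallabus), so the final letter is not what conditions the rule; the last vowel is.
"mannaken" has last vowel 'e'. The stems whose last vowel is 'e' (luvapzef → luvapzefar, mewadtem → mewadtemar) add -ar.
The other patterns: stems whose last vowel is 'a' or 'i' delete the last vowel and add -en; stems whose last vowel is 'u' insert -al- after the first vowel.
So mannaken → mannakenar.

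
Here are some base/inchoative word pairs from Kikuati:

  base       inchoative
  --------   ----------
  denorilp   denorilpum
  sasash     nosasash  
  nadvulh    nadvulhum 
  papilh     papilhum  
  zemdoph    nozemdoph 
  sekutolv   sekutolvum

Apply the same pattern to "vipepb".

novipepb

nadvulh and zemdoph both end in -h yet inflect differently (nadvulhum, nozemdoph), so the final letter is not what conditions the rule; the second-to-last letter is.
"vipepb" has second-to-last letter 'p'. The one such stem in the data (zemdoph → nozemdoph) adds the prefix no-, so the same rule applies.
So vipepb → novipepb.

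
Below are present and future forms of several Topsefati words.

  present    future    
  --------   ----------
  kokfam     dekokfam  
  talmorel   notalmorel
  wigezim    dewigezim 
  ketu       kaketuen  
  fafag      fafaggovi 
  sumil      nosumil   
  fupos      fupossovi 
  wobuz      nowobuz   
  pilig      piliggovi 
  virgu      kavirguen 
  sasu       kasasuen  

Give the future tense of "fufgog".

fufgoggovi

pilig and sumil both have last vowel 'i' yet inflect differently (piliggovi, nosumil), so the last vowel is not what conditions the rule; the final letter is.
"fufgog" ends in -g. The stems ending in -g (fafag → fafaggovi, pilig → piliggovi) double the final consonant and add -ovi.
So fufgog → fufgoggovi.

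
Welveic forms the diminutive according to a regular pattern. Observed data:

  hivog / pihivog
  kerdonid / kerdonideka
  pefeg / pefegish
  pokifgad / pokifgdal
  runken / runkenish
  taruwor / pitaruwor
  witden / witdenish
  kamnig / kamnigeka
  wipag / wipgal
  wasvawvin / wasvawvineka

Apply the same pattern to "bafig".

bafigeka

kamnig and pefeg both end in -g yet inflect differently (kamnigeka, pefegish), so the final letter is not what conditions the rule; the last vowel is.
"bafig" has last vowel 'i'. The stems whose last vowel is 'i' (kerdonid → kerdonideka, wasvawvin → wasvawvineka, kamnig → kamnigeka) add -eka.
The other patterns: stems whose last vowel is 'e' add -ish; stems whose last vowel is 'a' delete the last vowel and add -al; stems whose last vowel is 'o' add the prefix pi-.
So bafig → bafigeka.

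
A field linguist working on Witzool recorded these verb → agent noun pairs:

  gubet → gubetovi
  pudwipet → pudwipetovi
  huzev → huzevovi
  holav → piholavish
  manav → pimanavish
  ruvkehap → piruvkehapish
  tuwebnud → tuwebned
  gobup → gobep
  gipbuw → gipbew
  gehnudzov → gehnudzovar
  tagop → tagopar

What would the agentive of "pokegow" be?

pokegowar

"pokegow" has last vowel 'o'. The stems whose last vowel is 'o' (gehnudzov → gehnudzovar, tagop → tagopar) add -ar.
So pokegow → pokegowar.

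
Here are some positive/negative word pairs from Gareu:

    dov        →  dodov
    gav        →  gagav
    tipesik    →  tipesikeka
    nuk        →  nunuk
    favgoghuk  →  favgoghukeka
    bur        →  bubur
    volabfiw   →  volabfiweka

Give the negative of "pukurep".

"pukurep" has 3 vowels. The stems with 3 vowels (favgoghuk → favgoghukeka, volabfiw → volabfiweka, tipesik → tipesikeka) add -eka.
So pukurep → pukurepeka.

pukurepeka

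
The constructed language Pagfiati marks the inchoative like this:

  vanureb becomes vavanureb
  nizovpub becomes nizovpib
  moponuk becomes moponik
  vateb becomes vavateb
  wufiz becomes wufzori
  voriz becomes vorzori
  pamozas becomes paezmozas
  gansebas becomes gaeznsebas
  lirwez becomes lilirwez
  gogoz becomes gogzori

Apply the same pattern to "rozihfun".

rozihfin

voriz and lirwez both end in -z yet inflect differently (vorzori, lilirwez), so the final letter is not what conditions the rule; the last vowel is.
"rozihfun" has last vowel 'u'. The stems whose last vowel is 'u' (moponuk → moponik, nizovpub → nizovpib) change the last vowel to 'i'.
The other patterns: stems whose last vowel is 'i' or 'o' delete the last vowel and add -ori; stems whose last vowel is 'e' repeat the first consonant+vowel as a prefix; stems whose last vowel is 'a' insert -ez- after the first vowel.
So rozihfun → rozihfin.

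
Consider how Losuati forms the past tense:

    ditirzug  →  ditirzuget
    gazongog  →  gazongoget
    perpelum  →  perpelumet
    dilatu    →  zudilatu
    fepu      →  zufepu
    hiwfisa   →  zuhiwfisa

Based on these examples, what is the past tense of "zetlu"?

zuzetlu

ditirzug and dilatu both have last vowel 'u' yet inflect differently (ditirzuget, zudilatu), so the last vowel is not what conditions the rule; whether the stem ends in a vowel or a consonant is.
"zetlu" ends in a vowel. The stems ending in a vowel (dilatu → zudilatu, fepu → zufepu, hiwfisa → zuhiwfisa) add the prefix zu-.
The other pattern: stems ending in a consonant add -et.
So zetlu → zuzetlu.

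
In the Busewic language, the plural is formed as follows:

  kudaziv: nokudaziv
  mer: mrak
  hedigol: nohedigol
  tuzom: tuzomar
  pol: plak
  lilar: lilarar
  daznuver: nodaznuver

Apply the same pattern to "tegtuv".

mer and lilar both end in -r yet inflect differently (mrak, lilarar), so the final letter is not what conditions the rule; the number of vowels is.
"tegtuv" has 2 vowels. The stems with 2 vowels (lilar → lilarar, tuzom → tuzomar) add -ar.
The other patterns: stems with 1 vowel delete the last vowel and add -ak; stems with 3 vowels add the prefix no-.
So tegtuv → tegtuvar.

tegtuvar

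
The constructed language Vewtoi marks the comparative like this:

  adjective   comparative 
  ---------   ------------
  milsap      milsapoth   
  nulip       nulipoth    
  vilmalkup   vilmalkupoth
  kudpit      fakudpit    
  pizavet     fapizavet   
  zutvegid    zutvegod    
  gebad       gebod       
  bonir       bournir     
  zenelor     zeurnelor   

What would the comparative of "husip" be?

nulip and kudpit both have last vowel 'i' yet inflect differently (nulipoth, fakudpit), so the last vowel is not what conditions the rule; the final letter is.
"husip" ends in -p. The stems ending in -p (milsap → milsapoth, nulip → nulipoth, vilmalkup → vilmalkupoth) add -oth.
The other patterns: stems ending in -t add the prefix fa-; stems ending in -d change the last vowel to 'o'; stems ending in -r insert -ur- after the first vowel.
So husip → husipoth.

husipoth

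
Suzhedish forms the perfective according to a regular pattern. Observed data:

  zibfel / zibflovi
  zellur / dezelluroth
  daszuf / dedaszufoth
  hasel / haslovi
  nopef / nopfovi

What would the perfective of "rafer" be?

rafrovi

nopef and daszuf both end in -f yet inflect differently (nopfovi, dedaszufoth), so the final letter is not what conditions the rule; the last vowel is.
"rafer" has last vowel 'e'. The stems whose last vowel is 'e' (zibfel → zibflovi, nopef → nopfovi, hasel → haslovi) delete the last vowel and add -ovi.
The other pattern: stems whose last vowel is 'u' add de- … -oth around the stem.
So rafer → rafrovi.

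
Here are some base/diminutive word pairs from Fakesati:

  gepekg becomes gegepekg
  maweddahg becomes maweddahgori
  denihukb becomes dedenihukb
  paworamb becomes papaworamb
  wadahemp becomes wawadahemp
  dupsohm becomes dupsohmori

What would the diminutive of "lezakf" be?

lelezakf

maweddahg and gepekg both end in -g yet inflect differently (maweddahgori, gegepekg), so the final letter is not what conditions the rule; the second-to-last letter is.
"lezakf" has second-to-last letter 'k'. The stems whose second-to-last letter is 'k' (gepekg → gegepekg, denihukb → dedenihukb) repeat the first consonant+vowel as a prefix.
The other pattern: stems whose second-to-last letter is 'h' add -ori.
So lezakf → lelezakf.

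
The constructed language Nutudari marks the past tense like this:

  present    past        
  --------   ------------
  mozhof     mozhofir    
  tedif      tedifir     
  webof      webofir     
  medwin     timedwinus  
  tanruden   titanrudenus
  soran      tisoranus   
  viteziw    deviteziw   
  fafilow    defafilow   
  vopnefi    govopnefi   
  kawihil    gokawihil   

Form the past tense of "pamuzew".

tedif and medwin both have last vowel 'i' yet inflect differently (tedifir, timedwinus), so the last vowel is not what conditions the rule; the final letter is.
"pamuzew" ends in -w. The stems ending in -w (viteziw → deviteziw, fafilow → defafilow) add the prefix de-.
So pamuzew → depamuzew.

depamuzew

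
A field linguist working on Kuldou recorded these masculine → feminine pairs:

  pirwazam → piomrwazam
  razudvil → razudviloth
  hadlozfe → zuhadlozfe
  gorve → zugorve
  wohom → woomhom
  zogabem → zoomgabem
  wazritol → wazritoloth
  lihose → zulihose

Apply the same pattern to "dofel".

zogabem and lihose both have last vowel 'e' yet inflect differently (zoomgabem, zulihose), so the last vowel is not what conditions the rule; the final letter is.
"dofel" ends in -l. The stems ending in -l (razudvil → razudviloth, wazritol → wazritoloth) add -oth.
The other patterns: stems ending in -m insert -om- after the first vowel; stems ending in -e add the prefix zu-.
So dofel → dofeloth.

dofeloth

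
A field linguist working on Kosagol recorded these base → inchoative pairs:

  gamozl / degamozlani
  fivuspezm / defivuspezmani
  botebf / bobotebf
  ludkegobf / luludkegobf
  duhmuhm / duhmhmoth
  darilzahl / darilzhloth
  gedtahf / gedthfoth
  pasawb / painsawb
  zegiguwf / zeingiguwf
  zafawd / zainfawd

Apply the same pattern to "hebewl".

fivuspezm and duhmuhm both end in -m yet inflect differently (defivuspezmani, duhmhmoth), so the final letter is not what conditions the rule; the second-to-last letter is.
"hebewl" has second-to-last letter 'w'. The stems whose second-to-last letter is 'w' (pasawb → painsawb, zegiguwf → zeingiguwf, zafawd → zainfawd) insert -in- after the first vowel.
So hebewl → heinbewl.

heinbewl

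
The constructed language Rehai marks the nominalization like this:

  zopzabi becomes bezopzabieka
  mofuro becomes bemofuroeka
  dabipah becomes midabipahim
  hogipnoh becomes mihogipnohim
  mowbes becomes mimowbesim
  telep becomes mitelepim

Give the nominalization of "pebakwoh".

mipebakwohim

mofuro and hogipnoh both have last vowel 'o' yet inflect differently (bemofuroeka, mihogipnohim), so the last vowel is not what conditions the rule; whether the stem ends in a vowel or a consonant is.
"pebakwoh" ends in a consonant. The stems ending in a consonant (dabipah → midabipahim, hogipnoh → mihogipnohim, mowbes → mimowbesim) add mi- … -im around the stem.
The other pattern: stems ending in a vowel add be- … -eka around the stem.
So pebakwoh → mipebakwohim.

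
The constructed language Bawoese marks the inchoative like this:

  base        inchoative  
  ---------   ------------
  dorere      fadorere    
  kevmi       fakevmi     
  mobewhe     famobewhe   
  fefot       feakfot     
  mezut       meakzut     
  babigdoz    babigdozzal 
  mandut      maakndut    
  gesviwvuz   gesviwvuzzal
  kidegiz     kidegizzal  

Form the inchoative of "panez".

panezzal

fefot and babigdoz both have last vowel 'o' yet inflect differently (feakfot, babigdozzal), so the last vowel is not what conditions the rule; the final letter is.
"panez" ends in -z. The stems ending in -z (kidegiz → kidegizzal, babigdoz → babigdozzal, gesviwvuz → gesviwvuzzal) double the final consonant and add -al.
The other patterns: stems ending in -t insert -ak- after the first vowel; stems ending in -e or -i add the prefix fa-.
So panez → panezzal.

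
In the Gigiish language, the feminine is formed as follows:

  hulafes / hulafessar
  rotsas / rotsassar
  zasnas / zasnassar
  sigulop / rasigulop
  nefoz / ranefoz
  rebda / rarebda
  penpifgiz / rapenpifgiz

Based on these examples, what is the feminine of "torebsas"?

torebsassar

rotsas and rebda both have last vowel 'a' yet inflect differently (rotsassar, rarebda), so the last vowel is not what conditions the rule; the final letter is.
"torebsas" ends in -s. The stems ending in -s (hulafes → hulafessar, rotsas → rotsassar, zasnas → zasnassar) double the final consonant and add -ar.
The other pattern: stems ending in -a, -p or -z add the prefix ra-.
So torebsas → torebsassar.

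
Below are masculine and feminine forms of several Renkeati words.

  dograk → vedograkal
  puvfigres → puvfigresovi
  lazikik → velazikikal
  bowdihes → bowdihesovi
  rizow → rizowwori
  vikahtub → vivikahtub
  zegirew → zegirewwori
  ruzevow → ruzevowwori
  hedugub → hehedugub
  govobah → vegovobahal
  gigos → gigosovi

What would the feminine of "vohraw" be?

"vohraw" ends in -w. The stems ending in -w (ruzevow → ruzevowwori, rizow → rizowwori, zegirew → zegirewwori) double the final consonant and add -ori.
So vohraw → vohrawwori.

vohrawwori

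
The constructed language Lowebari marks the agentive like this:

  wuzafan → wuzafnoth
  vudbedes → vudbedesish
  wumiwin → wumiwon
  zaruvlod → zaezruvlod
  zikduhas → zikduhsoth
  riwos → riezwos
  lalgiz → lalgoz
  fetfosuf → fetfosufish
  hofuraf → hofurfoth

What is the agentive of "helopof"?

heezlopof

wumiwin and wuzafan both end in -n yet inflect differently (wumiwon, wuzafnoth), so the final letter is not what conditions the rule; the last vowel is.
"helopof" has last vowel 'o'. The stems whose last vowel is 'o' (riwos → riezwos, zaruvlod → zaezruvlod) insert -ez- after the first vowel.
So helopof → heezlopof.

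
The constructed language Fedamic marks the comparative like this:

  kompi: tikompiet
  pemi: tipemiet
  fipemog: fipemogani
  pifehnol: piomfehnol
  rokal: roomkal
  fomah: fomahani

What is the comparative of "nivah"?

nivahani

fomah and rokal both have last vowel 'a' yet inflect differently (fomahani, roomkal), so the last vowel is not what conditions the rule; the final letter is.
"nivah" ends in -h. The one such stem in the data (fomah → fomahani) adds -ani, so the same rule applies.
So nivah → nivahani.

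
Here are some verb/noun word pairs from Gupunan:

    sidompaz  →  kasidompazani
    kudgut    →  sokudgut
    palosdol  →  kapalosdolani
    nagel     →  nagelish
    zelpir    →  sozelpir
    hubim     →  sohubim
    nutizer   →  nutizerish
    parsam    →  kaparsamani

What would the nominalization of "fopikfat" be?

kafopikfatani

parsam and hubim both end in -m yet inflect differently (kaparsamani, sohubim), so the final letter is not what conditions the rule; the last vowel is.
"fopikfat" has last vowel 'a'. The stems whose last vowel is 'a' (sidompaz → kasidompazani, parsam → kaparsamani) add ka- … -ani around the stem.
So fopikfat → kafopikfatani.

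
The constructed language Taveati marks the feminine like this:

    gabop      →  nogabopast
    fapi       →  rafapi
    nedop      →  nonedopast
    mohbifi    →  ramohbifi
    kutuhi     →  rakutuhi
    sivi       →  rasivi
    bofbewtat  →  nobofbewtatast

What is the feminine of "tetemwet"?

notetemwetast

"tetemwet" ends in -t. The one such stem in the data (bofbewtat → nobofbewtatast) adds no- … -ast around the stem, so the same rule applies.
So tetemwet → notetemwetast.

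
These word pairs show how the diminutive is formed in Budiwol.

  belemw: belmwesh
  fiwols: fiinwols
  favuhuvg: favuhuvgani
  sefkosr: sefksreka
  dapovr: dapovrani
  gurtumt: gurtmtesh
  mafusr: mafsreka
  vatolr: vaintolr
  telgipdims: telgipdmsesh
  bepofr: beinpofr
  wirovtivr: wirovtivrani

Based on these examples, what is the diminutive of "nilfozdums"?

wirovtivr and vatolr both end in -r yet inflect differently (wirovtivrani, vaintolr), so the final letter is not what conditions the rule; the second-to-last letter is.
"nilfozdums" has second-to-last letter 'm'. The stems whose second-to-last letter is 'm' (gurtumt → gurtmtesh, telgipdims → telgipdmsesh, belemw → belmwesh) delete the last vowel and add -esh.
The other patterns: stems whose second-to-last letter is 'v' add -ani; stems whose second-to-last letter is 'f' or 'l' insert -in- after the first vowel; stems whose second-to-last letter is 's' delete the last vowel and add -eka.
So nilfozdums → nilfozdmsesh.

nilfozdmsesh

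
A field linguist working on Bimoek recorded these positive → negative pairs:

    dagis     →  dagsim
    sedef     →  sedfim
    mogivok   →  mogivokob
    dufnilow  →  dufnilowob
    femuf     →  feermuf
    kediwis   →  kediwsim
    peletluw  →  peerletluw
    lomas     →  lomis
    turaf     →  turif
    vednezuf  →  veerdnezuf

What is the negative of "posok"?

posokob

dufnilow and peletluw both end in -w yet inflect differently (dufnilowob, peerletluw), so the final letter is not what conditions the rule; the last vowel is.
"posok" has last vowel 'o'. The stems whose last vowel is 'o' (dufnilow → dufnilowob, mogivok → mogivokob) add -ob.
So posok → posokob.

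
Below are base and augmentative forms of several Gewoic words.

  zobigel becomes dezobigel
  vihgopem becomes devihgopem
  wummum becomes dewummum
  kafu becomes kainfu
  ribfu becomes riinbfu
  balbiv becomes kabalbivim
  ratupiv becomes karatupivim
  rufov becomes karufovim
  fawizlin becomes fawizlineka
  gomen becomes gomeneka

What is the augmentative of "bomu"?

boinmu

wummum and kafu both have last vowel 'u' yet inflect differently (dewummum, kainfu), so the last vowel is not what conditions the rule; the final letter is.
"bomu" ends in -u. The stems ending in -u (kafu → kainfu, ribfu → riinbfu) insert -in- after the first vowel.
The other patterns: stems ending in -l or -m add the prefix de-; stems ending in -v add ka- … -im around the stem; stems ending in -n add -eka.
So bomu → boinmu.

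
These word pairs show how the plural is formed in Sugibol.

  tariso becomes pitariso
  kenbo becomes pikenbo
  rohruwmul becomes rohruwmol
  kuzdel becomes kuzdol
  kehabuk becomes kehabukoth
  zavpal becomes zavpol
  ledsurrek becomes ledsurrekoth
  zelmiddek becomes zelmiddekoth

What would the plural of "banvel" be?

"banvel" ends in -l. The stems ending in -l (kuzdel → kuzdol, zavpal → zavpol, rohruwmul → rohruwmol) change the last vowel to 'o'.
The other patterns: stems ending in -o add the prefix pi-; stems ending in -k add -oth.
So banvel → banvol.

banvol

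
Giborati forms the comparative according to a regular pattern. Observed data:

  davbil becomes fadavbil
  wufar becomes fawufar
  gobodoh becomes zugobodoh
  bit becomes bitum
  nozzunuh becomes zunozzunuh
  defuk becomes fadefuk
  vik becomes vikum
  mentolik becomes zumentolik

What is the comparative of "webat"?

fawebat

"webat" has 2 vowels. The stems with 2 vowels (davbil → fadavbil, wufar → fawufar, defuk → fadefuk) add the prefix fa-.
So webat → fawebat.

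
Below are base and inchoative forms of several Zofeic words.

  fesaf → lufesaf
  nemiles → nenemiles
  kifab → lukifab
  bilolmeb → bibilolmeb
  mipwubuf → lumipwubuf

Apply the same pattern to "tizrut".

bilolmeb and kifab both end in -b yet inflect differently (bibilolmeb, lukifab), so the final letter is not what conditions the rule; the last vowel is.
"tizrut" has last vowel 'u'. The one such stem in the data (mipwubuf → lumipwubuf) adds the prefix lu-, so the same rule applies.
So tizrut → lutizrut.

lutizrut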